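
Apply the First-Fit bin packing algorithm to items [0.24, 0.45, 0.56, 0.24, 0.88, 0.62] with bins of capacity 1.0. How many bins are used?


Place items sequentially using First-Fit:
  Item 0.24 -> new Bin 1
  Item 0.45 -> Bin 1 (now 0.69)
  Item 0.56 -> new Bin 2
  Item 0.24 -> Bin 1 (now 0.93)
  Item 0.88 -> new Bin 3
  Item 0.62 -> new Bin 4
Total bins used = 4

4


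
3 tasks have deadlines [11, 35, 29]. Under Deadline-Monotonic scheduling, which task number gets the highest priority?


Sort tasks by relative deadline (ascending):
  Task 1: deadline = 11
  Task 3: deadline = 29
  Task 2: deadline = 35
Priority order (highest first): [1, 3, 2]
Highest priority task = 1

1


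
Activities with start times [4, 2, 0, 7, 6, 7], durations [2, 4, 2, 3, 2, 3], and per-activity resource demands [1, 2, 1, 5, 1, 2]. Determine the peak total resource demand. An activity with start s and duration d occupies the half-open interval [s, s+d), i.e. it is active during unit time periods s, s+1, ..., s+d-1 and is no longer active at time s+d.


Each activity i is active on [start_i, start_i + duration_i).
Compute total resource usage per time slot:
  t=0: active resources = [1], total = 1
  t=1: active resources = [1], total = 1
  t=2: active resources = [2], total = 2
  t=3: active resources = [2], total = 2
  t=4: active resources = [1, 2], total = 3
  t=5: active resources = [1, 2], total = 3
  t=6: active resources = [1], total = 1
  t=7: active resources = [5, 1, 2], total = 8
  t=8: active resources = [5, 2], total = 7
  t=9: active resources = [5, 2], total = 7
Peak resource demand = 8

8


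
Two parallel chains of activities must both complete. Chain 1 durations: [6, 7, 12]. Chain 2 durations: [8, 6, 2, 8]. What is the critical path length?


Path A total = 6 + 7 + 12 = 25
Path B total = 8 + 6 + 2 + 8 = 24
Critical path = longest path = max(25, 24) = 25

25


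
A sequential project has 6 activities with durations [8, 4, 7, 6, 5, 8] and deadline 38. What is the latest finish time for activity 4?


LF(activity 4) = deadline - sum of successor durations
Successors: activities 5 through 6 with durations [5, 8]
Sum of successor durations = 13
LF = 38 - 13 = 25

25


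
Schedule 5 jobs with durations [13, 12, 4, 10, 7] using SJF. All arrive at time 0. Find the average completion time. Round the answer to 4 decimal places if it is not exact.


SJF order (ascending): [4, 7, 10, 12, 13]
Completion times:
  Job 1: burst=4, C=4
  Job 2: burst=7, C=11
  Job 3: burst=10, C=21
  Job 4: burst=12, C=33
  Job 5: burst=13, C=46
Average completion = 115/5 = 23.0

23.0


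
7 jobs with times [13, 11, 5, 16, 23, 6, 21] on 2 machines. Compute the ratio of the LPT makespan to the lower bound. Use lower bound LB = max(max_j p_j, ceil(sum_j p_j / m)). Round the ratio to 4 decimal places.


LPT order: [23, 21, 16, 13, 11, 6, 5]
Machine loads after assignment: [47, 48]
LPT makespan = 48
Lower bound = max(max_job, ceil(total/2)) = max(23, 48) = 48
Ratio = 48 / 48 = 1.0

1.0


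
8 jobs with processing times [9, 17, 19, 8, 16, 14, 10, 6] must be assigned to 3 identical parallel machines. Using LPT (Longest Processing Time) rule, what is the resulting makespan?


Sort jobs in decreasing order (LPT): [19, 17, 16, 14, 10, 9, 8, 6]
Assign each job to the least loaded machine:
  Machine 1: jobs [19, 9, 6], load = 34
  Machine 2: jobs [17, 10, 8], load = 35
  Machine 3: jobs [16, 14], load = 30
Makespan = max load = 35

35


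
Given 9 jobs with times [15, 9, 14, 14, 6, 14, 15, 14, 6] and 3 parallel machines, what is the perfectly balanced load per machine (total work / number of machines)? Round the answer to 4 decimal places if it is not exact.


Total processing time = 15 + 9 + 14 + 14 + 6 + 14 + 15 + 14 + 6 = 107
Number of machines = 3
Ideal balanced load = 107 / 3 = 35.6667

35.6667


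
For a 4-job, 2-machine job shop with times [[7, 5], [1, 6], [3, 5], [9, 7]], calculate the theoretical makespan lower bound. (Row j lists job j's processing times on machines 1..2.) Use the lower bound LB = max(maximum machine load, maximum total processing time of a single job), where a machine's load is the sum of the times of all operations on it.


Machine loads:
  Machine 1: 7 + 1 + 3 + 9 = 20
  Machine 2: 5 + 6 + 5 + 7 = 23
Max machine load = 23
Job totals:
  Job 1: 12
  Job 2: 7
  Job 3: 8
  Job 4: 16
Max job total = 16
Lower bound = max(23, 16) = 23

23


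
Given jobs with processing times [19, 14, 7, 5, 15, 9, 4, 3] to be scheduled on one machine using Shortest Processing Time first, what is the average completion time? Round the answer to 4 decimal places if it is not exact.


Sort jobs by processing time (SPT order): [3, 4, 5, 7, 9, 14, 15, 19]
Compute completion times sequentially:
  Job 1: processing = 3, completes at 3
  Job 2: processing = 4, completes at 7
  Job 3: processing = 5, completes at 12
  Job 4: processing = 7, completes at 19
  Job 5: processing = 9, completes at 28
  Job 6: processing = 14, completes at 42
  Job 7: processing = 15, completes at 57
  Job 8: processing = 19, completes at 76
Sum of completion times = 244
Average completion time = 244/8 = 30.5

30.5


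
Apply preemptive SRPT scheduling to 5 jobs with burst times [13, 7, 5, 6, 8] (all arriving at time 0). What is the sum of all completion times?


Since all jobs arrive at t=0, SRPT equals SPT ordering.
SPT order: [5, 6, 7, 8, 13]
Completion times:
  Job 1: p=5, C=5
  Job 2: p=6, C=11
  Job 3: p=7, C=18
  Job 4: p=8, C=26
  Job 5: p=13, C=39
Total completion time = 5 + 11 + 18 + 26 + 39 = 99

99


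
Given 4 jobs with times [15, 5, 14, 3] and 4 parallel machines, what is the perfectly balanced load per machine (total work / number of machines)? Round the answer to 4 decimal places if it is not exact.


Total processing time = 15 + 5 + 14 + 3 = 37
Number of machines = 4
Ideal balanced load = 37 / 4 = 9.25

9.25


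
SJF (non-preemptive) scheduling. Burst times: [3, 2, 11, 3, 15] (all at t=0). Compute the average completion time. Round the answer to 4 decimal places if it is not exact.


SJF order (ascending): [2, 3, 3, 11, 15]
Completion times:
  Job 1: burst=2, C=2
  Job 2: burst=3, C=5
  Job 3: burst=3, C=8
  Job 4: burst=11, C=19
  Job 5: burst=15, C=34
Average completion = 68/5 = 13.6

13.6


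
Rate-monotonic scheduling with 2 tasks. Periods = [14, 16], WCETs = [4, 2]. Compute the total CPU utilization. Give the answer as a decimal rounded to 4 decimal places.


Compute individual utilizations (exact fractions):
  Task 1: C/T = 4/14 = 2/7 (approx. 0.2857)
  Task 2: C/T = 2/16 = 1/8 (approx. 0.125)
Total utilization U = 2/7 + 1/8 = 23/56
Rounded to 4 decimal places: U = 0.4107
RM (Liu & Layland) bound for 2 tasks = 0.828427; compare with U = 23/56 (approx. 0.410714)
U <= bound, so schedulable by RM sufficient condition.

0.4107


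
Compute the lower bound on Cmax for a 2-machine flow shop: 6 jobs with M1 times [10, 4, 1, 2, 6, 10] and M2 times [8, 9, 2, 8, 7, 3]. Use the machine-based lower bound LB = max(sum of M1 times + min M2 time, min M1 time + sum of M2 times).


LB1 = sum(M1 times) + min(M2 times) = 33 + 2 = 35
LB2 = min(M1 times) + sum(M2 times) = 1 + 37 = 38
Lower bound = max(LB1, LB2) = max(35, 38) = 38

38


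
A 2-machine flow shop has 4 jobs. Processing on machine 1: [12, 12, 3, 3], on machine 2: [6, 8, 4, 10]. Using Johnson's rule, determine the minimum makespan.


Apply Johnson's rule:
  Group 1 (a <= b): [(3, 3, 4), (4, 3, 10)]
  Group 2 (a > b): [(2, 12, 8), (1, 12, 6)]
Optimal job order: [3, 4, 2, 1]
Schedule:
  Job 3: M1 done at 3, M2 done at 7
  Job 4: M1 done at 6, M2 done at 17
  Job 2: M1 done at 18, M2 done at 26
  Job 1: M1 done at 30, M2 done at 36
Makespan = 36

36


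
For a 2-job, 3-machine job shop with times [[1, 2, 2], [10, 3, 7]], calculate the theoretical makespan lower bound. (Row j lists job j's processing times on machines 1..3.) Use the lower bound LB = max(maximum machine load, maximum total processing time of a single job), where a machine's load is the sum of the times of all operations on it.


Machine loads:
  Machine 1: 1 + 10 = 11
  Machine 2: 2 + 3 = 5
  Machine 3: 2 + 7 = 9
Max machine load = 11
Job totals:
  Job 1: 5
  Job 2: 20
Max job total = 20
Lower bound = max(11, 20) = 20

20


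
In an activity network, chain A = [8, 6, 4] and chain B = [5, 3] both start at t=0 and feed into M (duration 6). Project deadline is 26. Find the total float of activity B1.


Forward pass: ES(B1) = sum of predecessors on chain B = 0
EF = ES + duration = 0 + 5 = 5
Backward pass: LF(M) = deadline = 26; LS(M) = 26 - 6 = 20
LF(B1) = LS(M) - sum(successors on chain B) = 20 - 3 = 17
LS = LF - duration = 17 - 5 = 12
Total float = LS - ES = 12 - 0 = 12

12


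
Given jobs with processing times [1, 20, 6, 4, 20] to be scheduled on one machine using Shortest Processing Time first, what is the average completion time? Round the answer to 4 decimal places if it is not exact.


Sort jobs by processing time (SPT order): [1, 4, 6, 20, 20]
Compute completion times sequentially:
  Job 1: processing = 1, completes at 1
  Job 2: processing = 4, completes at 5
  Job 3: processing = 6, completes at 11
  Job 4: processing = 20, completes at 31
  Job 5: processing = 20, completes at 51
Sum of completion times = 99
Average completion time = 99/5 = 19.8

19.8


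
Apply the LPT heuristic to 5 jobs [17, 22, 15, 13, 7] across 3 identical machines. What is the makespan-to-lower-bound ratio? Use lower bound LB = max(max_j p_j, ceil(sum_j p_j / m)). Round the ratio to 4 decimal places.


LPT order: [22, 17, 15, 13, 7]
Machine loads after assignment: [22, 24, 28]
LPT makespan = 28
Lower bound = max(max_job, ceil(total/3)) = max(22, 25) = 25
Ratio = 28 / 25 = 1.12

1.12


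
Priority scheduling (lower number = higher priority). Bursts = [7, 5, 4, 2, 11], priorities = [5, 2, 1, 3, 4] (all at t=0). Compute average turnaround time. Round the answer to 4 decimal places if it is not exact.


Sort by priority (ascending = highest first):
Order: [(1, 4), (2, 5), (3, 2), (4, 11), (5, 7)]
Completion times:
  Priority 1, burst=4, C=4
  Priority 2, burst=5, C=9
  Priority 3, burst=2, C=11
  Priority 4, burst=11, C=22
  Priority 5, burst=7, C=29
Average turnaround = 75/5 = 15.0

15.0


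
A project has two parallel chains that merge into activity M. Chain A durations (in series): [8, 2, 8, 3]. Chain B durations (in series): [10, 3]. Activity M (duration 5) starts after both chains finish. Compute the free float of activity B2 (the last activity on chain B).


ES(B2) = sum of predecessors on chain B = 10
EF(B2) = ES + duration = 10 + 3 = 13
Successor of B2 is M. ES(M) = max(sum(A), sum(B)) = max(21, 13) = 21
Free float = ES(successor) - EF(current) = 21 - 13 = 8

8


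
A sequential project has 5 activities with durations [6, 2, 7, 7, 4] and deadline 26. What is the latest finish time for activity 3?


LF(activity 3) = deadline - sum of successor durations
Successors: activities 4 through 5 with durations [7, 4]
Sum of successor durations = 11
LF = 26 - 11 = 15

15


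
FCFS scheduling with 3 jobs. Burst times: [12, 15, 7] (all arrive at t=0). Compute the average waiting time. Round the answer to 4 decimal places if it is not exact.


FCFS order (as given): [12, 15, 7]
Waiting times:
  Job 1: wait = 0
  Job 2: wait = 12
  Job 3: wait = 27
Sum of waiting times = 39
Average waiting time = 39/3 = 13.0

13.0


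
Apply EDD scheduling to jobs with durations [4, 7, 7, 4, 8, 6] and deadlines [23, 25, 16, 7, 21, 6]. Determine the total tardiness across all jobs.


Sort by due date (EDD order): [(6, 6), (4, 7), (7, 16), (8, 21), (4, 23), (7, 25)]
Compute completion times and tardiness:
  Job 1: p=6, d=6, C=6, tardiness=max(0,6-6)=0
  Job 2: p=4, d=7, C=10, tardiness=max(0,10-7)=3
  Job 3: p=7, d=16, C=17, tardiness=max(0,17-16)=1
  Job 4: p=8, d=21, C=25, tardiness=max(0,25-21)=4
  Job 5: p=4, d=23, C=29, tardiness=max(0,29-23)=6
  Job 6: p=7, d=25, C=36, tardiness=max(0,36-25)=11
Total tardiness = 25

25


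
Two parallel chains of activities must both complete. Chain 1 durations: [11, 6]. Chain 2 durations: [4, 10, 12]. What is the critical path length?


Path A total = 11 + 6 = 17
Path B total = 4 + 10 + 12 = 26
Critical path = longest path = max(17, 26) = 26

26


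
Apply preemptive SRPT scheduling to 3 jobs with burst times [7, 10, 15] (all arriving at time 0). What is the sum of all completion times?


Since all jobs arrive at t=0, SRPT equals SPT ordering.
SPT order: [7, 10, 15]
Completion times:
  Job 1: p=7, C=7
  Job 2: p=10, C=17
  Job 3: p=15, C=32
Total completion time = 7 + 17 + 32 = 56

56


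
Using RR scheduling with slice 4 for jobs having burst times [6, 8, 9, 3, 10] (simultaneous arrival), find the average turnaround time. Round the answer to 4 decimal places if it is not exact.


Time quantum = 4
Execution trace:
  J1 runs 4 units, time = 4
  J2 runs 4 units, time = 8
  J3 runs 4 units, time = 12
  J4 runs 3 units, time = 15
  J5 runs 4 units, time = 19
  J1 runs 2 units, time = 21
  J2 runs 4 units, time = 25
  J3 runs 4 units, time = 29
  J5 runs 4 units, time = 33
  J3 runs 1 units, time = 34
  J5 runs 2 units, time = 36
Finish times: [21, 25, 34, 15, 36]
Average turnaround = 131/5 = 26.2

26.2


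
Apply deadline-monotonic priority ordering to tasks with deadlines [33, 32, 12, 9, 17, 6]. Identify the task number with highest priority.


Sort tasks by relative deadline (ascending):
  Task 6: deadline = 6
  Task 4: deadline = 9
  Task 3: deadline = 12
  Task 5: deadline = 17
  Task 2: deadline = 32
  Task 1: deadline = 33
Priority order (highest first): [6, 4, 3, 5, 2, 1]
Highest priority task = 6

6


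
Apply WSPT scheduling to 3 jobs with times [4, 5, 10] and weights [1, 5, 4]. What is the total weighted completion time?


Compute p/w ratios and sort ascending (WSPT): [(5, 5), (10, 4), (4, 1)]
Compute weighted completion times:
  Job (p=5,w=5): C=5, w*C=5*5=25
  Job (p=10,w=4): C=15, w*C=4*15=60
  Job (p=4,w=1): C=19, w*C=1*19=19
Total weighted completion time = 104

104


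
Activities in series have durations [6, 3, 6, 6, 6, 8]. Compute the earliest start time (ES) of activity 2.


Activity 2 starts after activities 1 through 1 complete.
Predecessor durations: [6]
ES = 6 = 6

6


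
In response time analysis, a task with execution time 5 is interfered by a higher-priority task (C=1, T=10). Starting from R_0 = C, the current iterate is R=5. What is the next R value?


R_next = C + ceil(R_prev / T_hp) * C_hp
ceil(5 / 10) = ceil(0.5) = 1
Interference = 1 * 1 = 1
R_next = 5 + 1 = 6

6


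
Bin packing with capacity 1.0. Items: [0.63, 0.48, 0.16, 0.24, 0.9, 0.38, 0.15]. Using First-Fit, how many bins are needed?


Place items sequentially using First-Fit:
  Item 0.63 -> new Bin 1
  Item 0.48 -> new Bin 2
  Item 0.16 -> Bin 1 (now 0.79)
  Item 0.24 -> Bin 2 (now 0.72)
  Item 0.9 -> new Bin 3
  Item 0.38 -> new Bin 4
  Item 0.15 -> Bin 1 (now 0.94)
Total bins used = 4

4


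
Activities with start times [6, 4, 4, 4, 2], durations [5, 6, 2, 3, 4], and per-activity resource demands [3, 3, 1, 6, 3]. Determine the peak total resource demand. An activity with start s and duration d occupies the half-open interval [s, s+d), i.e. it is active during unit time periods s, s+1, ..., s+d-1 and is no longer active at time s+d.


Each activity i is active on [start_i, start_i + duration_i).
Compute total resource usage per time slot:
  t=0: active resources = [], total = 0
  t=1: active resources = [], total = 0
  t=2: active resources = [3], total = 3
  t=3: active resources = [3], total = 3
  t=4: active resources = [3, 1, 6, 3], total = 13
  t=5: active resources = [3, 1, 6, 3], total = 13
  t=6: active resources = [3, 3, 6], total = 12
  t=7: active resources = [3, 3], total = 6
  t=8: active resources = [3, 3], total = 6
  t=9: active resources = [3, 3], total = 6
  t=10: active resources = [3], total = 3
Peak resource demand = 13

13


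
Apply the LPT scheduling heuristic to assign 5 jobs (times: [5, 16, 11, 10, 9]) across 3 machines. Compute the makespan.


Sort jobs in decreasing order (LPT): [16, 11, 10, 9, 5]
Assign each job to the least loaded machine:
  Machine 1: jobs [16], load = 16
  Machine 2: jobs [11, 5], load = 16
  Machine 3: jobs [10, 9], load = 19
Makespan = max load = 19

19


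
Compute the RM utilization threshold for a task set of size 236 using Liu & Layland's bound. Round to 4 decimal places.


Compute 2^(1/236) = 1.0029413817
Subtract 1: 1.0029413817 - 1 = 0.0029413817
Multiply by n: 236 * 0.0029413817 = 0.6941660812
Round to 4 dp: 0.6942

0.6942


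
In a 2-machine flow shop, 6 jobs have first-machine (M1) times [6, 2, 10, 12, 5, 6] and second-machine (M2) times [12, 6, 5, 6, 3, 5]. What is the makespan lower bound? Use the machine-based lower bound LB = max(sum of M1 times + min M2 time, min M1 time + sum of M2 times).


LB1 = sum(M1 times) + min(M2 times) = 41 + 3 = 44
LB2 = min(M1 times) + sum(M2 times) = 2 + 37 = 39
Lower bound = max(LB1, LB2) = max(44, 39) = 44

44


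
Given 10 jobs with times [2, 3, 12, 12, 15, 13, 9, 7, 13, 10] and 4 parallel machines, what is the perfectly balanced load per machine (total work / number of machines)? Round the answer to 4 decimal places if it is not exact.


Total processing time = 2 + 3 + 12 + 12 + 15 + 13 + 9 + 7 + 13 + 10 = 96
Number of machines = 4
Ideal balanced load = 96 / 4 = 24.0

24.0


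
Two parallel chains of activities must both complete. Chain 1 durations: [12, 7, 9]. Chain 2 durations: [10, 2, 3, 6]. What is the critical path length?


Path A total = 12 + 7 + 9 = 28
Path B total = 10 + 2 + 3 + 6 = 21
Critical path = longest path = max(28, 21) = 28

28


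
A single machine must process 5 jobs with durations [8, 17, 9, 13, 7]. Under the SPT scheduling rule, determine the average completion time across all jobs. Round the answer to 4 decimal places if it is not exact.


Sort jobs by processing time (SPT order): [7, 8, 9, 13, 17]
Compute completion times sequentially:
  Job 1: processing = 7, completes at 7
  Job 2: processing = 8, completes at 15
  Job 3: processing = 9, completes at 24
  Job 4: processing = 13, completes at 37
  Job 5: processing = 17, completes at 54
Sum of completion times = 137
Average completion time = 137/5 = 27.4

27.4


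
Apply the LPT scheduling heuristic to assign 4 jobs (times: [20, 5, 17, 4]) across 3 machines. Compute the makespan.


Sort jobs in decreasing order (LPT): [20, 17, 5, 4]
Assign each job to the least loaded machine:
  Machine 1: jobs [20], load = 20
  Machine 2: jobs [17], load = 17
  Machine 3: jobs [5, 4], load = 9
Makespan = max load = 20

20


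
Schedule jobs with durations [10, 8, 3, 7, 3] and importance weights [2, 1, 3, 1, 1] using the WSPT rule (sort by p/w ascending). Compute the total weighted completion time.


Compute p/w ratios and sort ascending (WSPT): [(3, 3), (3, 1), (10, 2), (7, 1), (8, 1)]
Compute weighted completion times:
  Job (p=3,w=3): C=3, w*C=3*3=9
  Job (p=3,w=1): C=6, w*C=1*6=6
  Job (p=10,w=2): C=16, w*C=2*16=32
  Job (p=7,w=1): C=23, w*C=1*23=23
  Job (p=8,w=1): C=31, w*C=1*31=31
Total weighted completion time = 101

101


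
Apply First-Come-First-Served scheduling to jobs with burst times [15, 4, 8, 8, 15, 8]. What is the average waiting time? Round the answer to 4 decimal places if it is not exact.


FCFS order (as given): [15, 4, 8, 8, 15, 8]
Waiting times:
  Job 1: wait = 0
  Job 2: wait = 15
  Job 3: wait = 19
  Job 4: wait = 27
  Job 5: wait = 35
  Job 6: wait = 50
Sum of waiting times = 146
Average waiting time = 146/6 = 24.3333

24.3333


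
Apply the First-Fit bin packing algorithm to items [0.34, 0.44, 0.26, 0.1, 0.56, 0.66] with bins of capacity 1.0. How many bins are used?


Place items sequentially using First-Fit:
  Item 0.34 -> new Bin 1
  Item 0.44 -> Bin 1 (now 0.78)
  Item 0.26 -> new Bin 2
  Item 0.1 -> Bin 1 (now 0.88)
  Item 0.56 -> Bin 2 (now 0.82)
  Item 0.66 -> new Bin 3
Total bins used = 3

3


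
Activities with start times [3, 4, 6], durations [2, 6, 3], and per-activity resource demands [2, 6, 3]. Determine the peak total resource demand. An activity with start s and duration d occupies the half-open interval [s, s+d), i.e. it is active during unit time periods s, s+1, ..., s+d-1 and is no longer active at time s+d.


Each activity i is active on [start_i, start_i + duration_i).
Compute total resource usage per time slot:
  t=0: active resources = [], total = 0
  t=1: active resources = [], total = 0
  t=2: active resources = [], total = 0
  t=3: active resources = [2], total = 2
  t=4: active resources = [2, 6], total = 8
  t=5: active resources = [6], total = 6
  t=6: active resources = [6, 3], total = 9
  t=7: active resources = [6, 3], total = 9
  t=8: active resources = [6, 3], total = 9
  t=9: active resources = [6], total = 6
Peak resource demand = 9

9


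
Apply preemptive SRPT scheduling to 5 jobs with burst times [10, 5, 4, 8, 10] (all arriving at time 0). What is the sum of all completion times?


Since all jobs arrive at t=0, SRPT equals SPT ordering.
SPT order: [4, 5, 8, 10, 10]
Completion times:
  Job 1: p=4, C=4
  Job 2: p=5, C=9
  Job 3: p=8, C=17
  Job 4: p=10, C=27
  Job 5: p=10, C=37
Total completion time = 4 + 9 + 17 + 27 + 37 = 94

94


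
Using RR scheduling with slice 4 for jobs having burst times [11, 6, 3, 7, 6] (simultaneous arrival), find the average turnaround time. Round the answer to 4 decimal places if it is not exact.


Time quantum = 4
Execution trace:
  J1 runs 4 units, time = 4
  J2 runs 4 units, time = 8
  J3 runs 3 units, time = 11
  J4 runs 4 units, time = 15
  J5 runs 4 units, time = 19
  J1 runs 4 units, time = 23
  J2 runs 2 units, time = 25
  J4 runs 3 units, time = 28
  J5 runs 2 units, time = 30
  J1 runs 3 units, time = 33
Finish times: [33, 25, 11, 28, 30]
Average turnaround = 127/5 = 25.4

25.4


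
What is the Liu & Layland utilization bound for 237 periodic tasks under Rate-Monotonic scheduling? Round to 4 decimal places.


Compute 2^(1/237) = 1.0029289527
Subtract 1: 1.0029289527 - 1 = 0.0029289527
Multiply by n: 237 * 0.0029289527 = 0.6941617899
Round to 4 dp: 0.6942

0.6942


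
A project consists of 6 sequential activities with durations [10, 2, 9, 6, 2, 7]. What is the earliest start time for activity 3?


Activity 3 starts after activities 1 through 2 complete.
Predecessor durations: [10, 2]
ES = 10 + 2 = 12

12


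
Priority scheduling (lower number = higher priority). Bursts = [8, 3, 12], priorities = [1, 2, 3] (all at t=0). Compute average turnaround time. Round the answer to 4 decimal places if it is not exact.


Sort by priority (ascending = highest first):
Order: [(1, 8), (2, 3), (3, 12)]
Completion times:
  Priority 1, burst=8, C=8
  Priority 2, burst=3, C=11
  Priority 3, burst=12, C=23
Average turnaround = 42/3 = 14.0

14.0


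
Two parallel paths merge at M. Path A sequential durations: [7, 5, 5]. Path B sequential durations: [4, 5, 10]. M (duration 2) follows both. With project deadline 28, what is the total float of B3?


Forward pass: ES(B3) = sum of predecessors on chain B = 9
EF = ES + duration = 9 + 10 = 19
Backward pass: LF(M) = deadline = 28; LS(M) = 28 - 2 = 26
LF(B3) = LS(M) - sum(successors on chain B) = 26 - 0 = 26
LS = LF - duration = 26 - 10 = 16
Total float = LS - ES = 16 - 9 = 7

7


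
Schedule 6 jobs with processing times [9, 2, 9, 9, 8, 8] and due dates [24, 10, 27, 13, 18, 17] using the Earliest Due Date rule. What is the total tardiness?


Sort by due date (EDD order): [(2, 10), (9, 13), (8, 17), (8, 18), (9, 24), (9, 27)]
Compute completion times and tardiness:
  Job 1: p=2, d=10, C=2, tardiness=max(0,2-10)=0
  Job 2: p=9, d=13, C=11, tardiness=max(0,11-13)=0
  Job 3: p=8, d=17, C=19, tardiness=max(0,19-17)=2
  Job 4: p=8, d=18, C=27, tardiness=max(0,27-18)=9
  Job 5: p=9, d=24, C=36, tardiness=max(0,36-24)=12
  Job 6: p=9, d=27, C=45, tardiness=max(0,45-27)=18
Total tardiness = 41

41


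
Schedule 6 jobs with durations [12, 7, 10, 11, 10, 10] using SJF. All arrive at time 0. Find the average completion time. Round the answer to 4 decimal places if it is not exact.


SJF order (ascending): [7, 10, 10, 10, 11, 12]
Completion times:
  Job 1: burst=7, C=7
  Job 2: burst=10, C=17
  Job 3: burst=10, C=27
  Job 4: burst=10, C=37
  Job 5: burst=11, C=48
  Job 6: burst=12, C=60
Average completion = 196/6 = 32.6667

32.6667


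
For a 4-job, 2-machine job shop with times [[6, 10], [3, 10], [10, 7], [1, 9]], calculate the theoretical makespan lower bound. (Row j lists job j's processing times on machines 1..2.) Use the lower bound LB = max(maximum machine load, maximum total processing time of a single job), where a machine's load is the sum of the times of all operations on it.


Machine loads:
  Machine 1: 6 + 3 + 10 + 1 = 20
  Machine 2: 10 + 10 + 7 + 9 = 36
Max machine load = 36
Job totals:
  Job 1: 16
  Job 2: 13
  Job 3: 17
  Job 4: 10
Max job total = 17
Lower bound = max(36, 17) = 36

36


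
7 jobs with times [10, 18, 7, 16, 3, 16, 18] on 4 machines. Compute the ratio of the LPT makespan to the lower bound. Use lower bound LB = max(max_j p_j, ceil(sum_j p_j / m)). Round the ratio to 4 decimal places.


LPT order: [18, 18, 16, 16, 10, 7, 3]
Machine loads after assignment: [21, 18, 26, 23]
LPT makespan = 26
Lower bound = max(max_job, ceil(total/4)) = max(18, 22) = 22
Ratio = 26 / 22 = 1.1818

1.1818


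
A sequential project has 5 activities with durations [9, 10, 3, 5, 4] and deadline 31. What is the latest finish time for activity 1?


LF(activity 1) = deadline - sum of successor durations
Successors: activities 2 through 5 with durations [10, 3, 5, 4]
Sum of successor durations = 22
LF = 31 - 22 = 9

9


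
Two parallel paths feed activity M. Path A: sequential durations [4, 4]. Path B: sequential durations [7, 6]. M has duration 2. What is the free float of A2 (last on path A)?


ES(A2) = sum of predecessors on chain A = 4
EF(A2) = ES + duration = 4 + 4 = 8
Successor of A2 is M. ES(M) = max(sum(A), sum(B)) = max(8, 13) = 13
Free float = ES(successor) - EF(current) = 13 - 8 = 5

5


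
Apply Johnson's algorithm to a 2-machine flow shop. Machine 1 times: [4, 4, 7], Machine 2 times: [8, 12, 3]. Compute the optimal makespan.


Apply Johnson's rule:
  Group 1 (a <= b): [(1, 4, 8), (2, 4, 12)]
  Group 2 (a > b): [(3, 7, 3)]
Optimal job order: [1, 2, 3]
Schedule:
  Job 1: M1 done at 4, M2 done at 12
  Job 2: M1 done at 8, M2 done at 24
  Job 3: M1 done at 15, M2 done at 27
Makespan = 27

27


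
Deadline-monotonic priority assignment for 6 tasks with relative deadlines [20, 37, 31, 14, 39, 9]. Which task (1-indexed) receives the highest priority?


Sort tasks by relative deadline (ascending):
  Task 6: deadline = 9
  Task 4: deadline = 14
  Task 1: deadline = 20
  Task 3: deadline = 31
  Task 2: deadline = 37
  Task 5: deadline = 39
Priority order (highest first): [6, 4, 1, 3, 2, 5]
Highest priority task = 6

6


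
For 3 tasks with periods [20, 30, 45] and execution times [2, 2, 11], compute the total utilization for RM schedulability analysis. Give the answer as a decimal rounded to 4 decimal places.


Compute individual utilizations (exact fractions):
  Task 1: C/T = 2/20 = 1/10 (approx. 0.1)
  Task 2: C/T = 2/30 = 1/15 (approx. 0.0667)
  Task 3: C/T = 11/45 (approx. 0.2444)
Total utilization U = 1/10 + 1/15 + 11/45 = 37/90
Rounded to 4 decimal places: U = 0.4111
RM (Liu & Layland) bound for 3 tasks = 0.779763; compare with U = 37/90 (approx. 0.411111)
U <= bound, so schedulable by RM sufficient condition.

0.4111


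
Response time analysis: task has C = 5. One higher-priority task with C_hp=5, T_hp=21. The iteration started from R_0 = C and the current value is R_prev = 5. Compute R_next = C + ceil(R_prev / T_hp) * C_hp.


R_next = C + ceil(R_prev / T_hp) * C_hp
ceil(5 / 21) = ceil(0.2381) = 1
Interference = 1 * 5 = 5
R_next = 5 + 5 = 10

10


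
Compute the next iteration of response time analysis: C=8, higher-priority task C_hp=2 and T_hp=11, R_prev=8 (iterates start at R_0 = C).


R_next = C + ceil(R_prev / T_hp) * C_hp
ceil(8 / 11) = ceil(0.7273) = 1
Interference = 1 * 2 = 2
R_next = 8 + 2 = 10

10


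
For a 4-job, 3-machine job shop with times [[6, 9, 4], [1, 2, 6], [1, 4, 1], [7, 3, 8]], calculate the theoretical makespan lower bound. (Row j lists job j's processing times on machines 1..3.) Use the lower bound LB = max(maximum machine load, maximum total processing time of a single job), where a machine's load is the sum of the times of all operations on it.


Machine loads:
  Machine 1: 6 + 1 + 1 + 7 = 15
  Machine 2: 9 + 2 + 4 + 3 = 18
  Machine 3: 4 + 6 + 1 + 8 = 19
Max machine load = 19
Job totals:
  Job 1: 19
  Job 2: 9
  Job 3: 6
  Job 4: 18
Max job total = 19
Lower bound = max(19, 19) = 19

19


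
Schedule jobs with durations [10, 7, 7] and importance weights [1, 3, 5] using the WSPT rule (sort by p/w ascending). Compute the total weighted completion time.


Compute p/w ratios and sort ascending (WSPT): [(7, 5), (7, 3), (10, 1)]
Compute weighted completion times:
  Job (p=7,w=5): C=7, w*C=5*7=35
  Job (p=7,w=3): C=14, w*C=3*14=42
  Job (p=10,w=1): C=24, w*C=1*24=24
Total weighted completion time = 101

101


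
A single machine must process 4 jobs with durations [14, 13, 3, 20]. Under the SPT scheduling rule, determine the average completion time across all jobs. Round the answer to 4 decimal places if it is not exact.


Sort jobs by processing time (SPT order): [3, 13, 14, 20]
Compute completion times sequentially:
  Job 1: processing = 3, completes at 3
  Job 2: processing = 13, completes at 16
  Job 3: processing = 14, completes at 30
  Job 4: processing = 20, completes at 50
Sum of completion times = 99
Average completion time = 99/4 = 24.75

24.75


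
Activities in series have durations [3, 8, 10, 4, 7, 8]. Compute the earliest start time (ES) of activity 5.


Activity 5 starts after activities 1 through 4 complete.
Predecessor durations: [3, 8, 10, 4]
ES = 3 + 8 + 10 + 4 = 25

25


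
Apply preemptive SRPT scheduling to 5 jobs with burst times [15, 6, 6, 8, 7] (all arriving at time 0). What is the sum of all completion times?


Since all jobs arrive at t=0, SRPT equals SPT ordering.
SPT order: [6, 6, 7, 8, 15]
Completion times:
  Job 1: p=6, C=6
  Job 2: p=6, C=12
  Job 3: p=7, C=19
  Job 4: p=8, C=27
  Job 5: p=15, C=42
Total completion time = 6 + 12 + 19 + 27 + 42 = 106

106


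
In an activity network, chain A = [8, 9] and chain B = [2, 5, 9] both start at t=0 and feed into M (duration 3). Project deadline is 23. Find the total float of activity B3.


Forward pass: ES(B3) = sum of predecessors on chain B = 7
EF = ES + duration = 7 + 9 = 16
Backward pass: LF(M) = deadline = 23; LS(M) = 23 - 3 = 20
LF(B3) = LS(M) - sum(successors on chain B) = 20 - 0 = 20
LS = LF - duration = 20 - 9 = 11
Total float = LS - ES = 11 - 7 = 4

4


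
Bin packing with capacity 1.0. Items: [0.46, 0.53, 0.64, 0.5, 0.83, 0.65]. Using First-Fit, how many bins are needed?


Place items sequentially using First-Fit:
  Item 0.46 -> new Bin 1
  Item 0.53 -> Bin 1 (now 0.99)
  Item 0.64 -> new Bin 2
  Item 0.5 -> new Bin 3
  Item 0.83 -> new Bin 4
  Item 0.65 -> new Bin 5
Total bins used = 5

5


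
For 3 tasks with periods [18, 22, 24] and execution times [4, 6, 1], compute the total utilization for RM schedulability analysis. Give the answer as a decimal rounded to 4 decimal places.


Compute individual utilizations (exact fractions):
  Task 1: C/T = 4/18 = 2/9 (approx. 0.2222)
  Task 2: C/T = 6/22 = 3/11 (approx. 0.2727)
  Task 3: C/T = 1/24 (approx. 0.0417)
Total utilization U = 2/9 + 3/11 + 1/24 = 425/792
Rounded to 4 decimal places: U = 0.5366
RM (Liu & Layland) bound for 3 tasks = 0.779763; compare with U = 425/792 (approx. 0.536616)
U <= bound, so schedulable by RM sufficient condition.

0.5366


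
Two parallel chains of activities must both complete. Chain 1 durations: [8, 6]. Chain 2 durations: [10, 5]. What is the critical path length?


Path A total = 8 + 6 = 14
Path B total = 10 + 5 = 15
Critical path = longest path = max(14, 15) = 15

15


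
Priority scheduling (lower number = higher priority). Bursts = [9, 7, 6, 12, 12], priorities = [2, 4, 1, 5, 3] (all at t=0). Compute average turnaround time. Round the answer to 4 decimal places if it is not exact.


Sort by priority (ascending = highest first):
Order: [(1, 6), (2, 9), (3, 12), (4, 7), (5, 12)]
Completion times:
  Priority 1, burst=6, C=6
  Priority 2, burst=9, C=15
  Priority 3, burst=12, C=27
  Priority 4, burst=7, C=34
  Priority 5, burst=12, C=46
Average turnaround = 128/5 = 25.6

25.6


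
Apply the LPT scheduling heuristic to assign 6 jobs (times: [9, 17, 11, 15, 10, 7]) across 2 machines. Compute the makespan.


Sort jobs in decreasing order (LPT): [17, 15, 11, 10, 9, 7]
Assign each job to the least loaded machine:
  Machine 1: jobs [17, 10, 7], load = 34
  Machine 2: jobs [15, 11, 9], load = 35
Makespan = max load = 35

35


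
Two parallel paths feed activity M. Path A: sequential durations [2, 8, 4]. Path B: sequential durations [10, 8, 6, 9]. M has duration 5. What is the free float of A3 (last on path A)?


ES(A3) = sum of predecessors on chain A = 10
EF(A3) = ES + duration = 10 + 4 = 14
Successor of A3 is M. ES(M) = max(sum(A), sum(B)) = max(14, 33) = 33
Free float = ES(successor) - EF(current) = 33 - 14 = 19

19


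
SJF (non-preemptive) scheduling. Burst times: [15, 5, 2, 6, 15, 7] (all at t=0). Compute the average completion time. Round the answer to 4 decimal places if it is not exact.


SJF order (ascending): [2, 5, 6, 7, 15, 15]
Completion times:
  Job 1: burst=2, C=2
  Job 2: burst=5, C=7
  Job 3: burst=6, C=13
  Job 4: burst=7, C=20
  Job 5: burst=15, C=35
  Job 6: burst=15, C=50
Average completion = 127/6 = 21.1667

21.1667


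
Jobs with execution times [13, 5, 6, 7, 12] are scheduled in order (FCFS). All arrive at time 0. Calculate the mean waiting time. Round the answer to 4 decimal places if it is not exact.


FCFS order (as given): [13, 5, 6, 7, 12]
Waiting times:
  Job 1: wait = 0
  Job 2: wait = 13
  Job 3: wait = 18
  Job 4: wait = 24
  Job 5: wait = 31
Sum of waiting times = 86
Average waiting time = 86/5 = 17.2

17.2


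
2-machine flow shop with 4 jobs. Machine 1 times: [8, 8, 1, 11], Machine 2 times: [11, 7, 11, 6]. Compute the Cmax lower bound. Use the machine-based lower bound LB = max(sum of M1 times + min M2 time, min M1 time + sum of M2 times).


LB1 = sum(M1 times) + min(M2 times) = 28 + 6 = 34
LB2 = min(M1 times) + sum(M2 times) = 1 + 35 = 36
Lower bound = max(LB1, LB2) = max(34, 36) = 36

36


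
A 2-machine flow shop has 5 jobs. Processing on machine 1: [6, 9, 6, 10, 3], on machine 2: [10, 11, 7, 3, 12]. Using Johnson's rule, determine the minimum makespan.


Apply Johnson's rule:
  Group 1 (a <= b): [(5, 3, 12), (1, 6, 10), (3, 6, 7), (2, 9, 11)]
  Group 2 (a > b): [(4, 10, 3)]
Optimal job order: [5, 1, 3, 2, 4]
Schedule:
  Job 5: M1 done at 3, M2 done at 15
  Job 1: M1 done at 9, M2 done at 25
  Job 3: M1 done at 15, M2 done at 32
  Job 2: M1 done at 24, M2 done at 43
  Job 4: M1 done at 34, M2 done at 46
Makespan = 46

46


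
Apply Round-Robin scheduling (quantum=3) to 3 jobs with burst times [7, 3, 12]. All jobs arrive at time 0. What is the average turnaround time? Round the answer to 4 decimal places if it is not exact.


Time quantum = 3
Execution trace:
  J1 runs 3 units, time = 3
  J2 runs 3 units, time = 6
  J3 runs 3 units, time = 9
  J1 runs 3 units, time = 12
  J3 runs 3 units, time = 15
  J1 runs 1 units, time = 16
  J3 runs 3 units, time = 19
  J3 runs 3 units, time = 22
Finish times: [16, 6, 22]
Average turnaround = 44/3 = 14.6667

14.6667


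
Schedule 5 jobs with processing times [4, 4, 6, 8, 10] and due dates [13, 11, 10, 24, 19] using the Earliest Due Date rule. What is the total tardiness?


Sort by due date (EDD order): [(6, 10), (4, 11), (4, 13), (10, 19), (8, 24)]
Compute completion times and tardiness:
  Job 1: p=6, d=10, C=6, tardiness=max(0,6-10)=0
  Job 2: p=4, d=11, C=10, tardiness=max(0,10-11)=0
  Job 3: p=4, d=13, C=14, tardiness=max(0,14-13)=1
  Job 4: p=10, d=19, C=24, tardiness=max(0,24-19)=5
  Job 5: p=8, d=24, C=32, tardiness=max(0,32-24)=8
Total tardiness = 14

14


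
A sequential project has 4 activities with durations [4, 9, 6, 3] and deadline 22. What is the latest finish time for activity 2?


LF(activity 2) = deadline - sum of successor durations
Successors: activities 3 through 4 with durations [6, 3]
Sum of successor durations = 9
LF = 22 - 9 = 13

13


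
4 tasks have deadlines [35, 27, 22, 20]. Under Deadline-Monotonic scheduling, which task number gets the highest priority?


Sort tasks by relative deadline (ascending):
  Task 4: deadline = 20
  Task 3: deadline = 22
  Task 2: deadline = 27
  Task 1: deadline = 35
Priority order (highest first): [4, 3, 2, 1]
Highest priority task = 4

4


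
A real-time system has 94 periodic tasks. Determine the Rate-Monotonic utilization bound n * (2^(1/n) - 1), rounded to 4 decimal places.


Compute 2^(1/94) = 1.0074011604
Subtract 1: 1.0074011604 - 1 = 0.0074011604
Multiply by n: 94 * 0.0074011604 = 0.6957090776
Round to 4 dp: 0.6957

0.6957


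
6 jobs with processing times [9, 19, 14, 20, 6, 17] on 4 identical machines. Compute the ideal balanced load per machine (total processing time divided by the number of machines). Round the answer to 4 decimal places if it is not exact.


Total processing time = 9 + 19 + 14 + 20 + 6 + 17 = 85
Number of machines = 4
Ideal balanced load = 85 / 4 = 21.25

21.25


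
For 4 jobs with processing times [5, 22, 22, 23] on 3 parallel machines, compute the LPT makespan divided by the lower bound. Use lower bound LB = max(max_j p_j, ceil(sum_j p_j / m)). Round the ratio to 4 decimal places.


LPT order: [23, 22, 22, 5]
Machine loads after assignment: [23, 27, 22]
LPT makespan = 27
Lower bound = max(max_job, ceil(total/3)) = max(23, 24) = 24
Ratio = 27 / 24 = 1.125

1.125


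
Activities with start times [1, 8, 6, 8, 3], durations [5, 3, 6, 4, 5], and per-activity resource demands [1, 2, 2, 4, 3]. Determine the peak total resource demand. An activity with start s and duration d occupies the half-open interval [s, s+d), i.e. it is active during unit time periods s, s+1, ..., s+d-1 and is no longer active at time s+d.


Each activity i is active on [start_i, start_i + duration_i).
Compute total resource usage per time slot:
  t=0: active resources = [], total = 0
  t=1: active resources = [1], total = 1
  t=2: active resources = [1], total = 1
  t=3: active resources = [1, 3], total = 4
  t=4: active resources = [1, 3], total = 4
  t=5: active resources = [1, 3], total = 4
  t=6: active resources = [2, 3], total = 5
  t=7: active resources = [2, 3], total = 5
  t=8: active resources = [2, 2, 4], total = 8
  t=9: active resources = [2, 2, 4], total = 8
  t=10: active resources = [2, 2, 4], total = 8
  t=11: active resources = [2, 4], total = 6
Peak resource demand = 8

8


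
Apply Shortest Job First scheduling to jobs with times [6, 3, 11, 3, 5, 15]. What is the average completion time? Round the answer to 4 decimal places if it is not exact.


SJF order (ascending): [3, 3, 5, 6, 11, 15]
Completion times:
  Job 1: burst=3, C=3
  Job 2: burst=3, C=6
  Job 3: burst=5, C=11
  Job 4: burst=6, C=17
  Job 5: burst=11, C=28
  Job 6: burst=15, C=43
Average completion = 108/6 = 18.0

18.0


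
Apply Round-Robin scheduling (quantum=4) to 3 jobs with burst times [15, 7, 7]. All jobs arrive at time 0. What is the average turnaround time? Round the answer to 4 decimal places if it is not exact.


Time quantum = 4
Execution trace:
  J1 runs 4 units, time = 4
  J2 runs 4 units, time = 8
  J3 runs 4 units, time = 12
  J1 runs 4 units, time = 16
  J2 runs 3 units, time = 19
  J3 runs 3 units, time = 22
  J1 runs 4 units, time = 26
  J1 runs 3 units, time = 29
Finish times: [29, 19, 22]
Average turnaround = 70/3 = 23.3333

23.3333
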